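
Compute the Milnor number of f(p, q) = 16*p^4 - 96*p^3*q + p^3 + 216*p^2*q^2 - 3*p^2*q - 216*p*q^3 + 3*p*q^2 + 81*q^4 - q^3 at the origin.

The Hessian of f at 0 has rank 0. Corank 2; j^3 = (p - q)^3 is a perfect cube, so E-series; the 4-jet and mu = 6 give E_6.

6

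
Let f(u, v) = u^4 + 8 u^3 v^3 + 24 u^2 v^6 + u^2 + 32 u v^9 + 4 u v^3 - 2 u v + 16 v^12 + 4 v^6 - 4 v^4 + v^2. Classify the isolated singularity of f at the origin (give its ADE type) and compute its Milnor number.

The Hessian of f at 0 has rank 1. Corank 1: A-series; mu = 3 gives A_3.

Type A_3, Milnor number mu = 3.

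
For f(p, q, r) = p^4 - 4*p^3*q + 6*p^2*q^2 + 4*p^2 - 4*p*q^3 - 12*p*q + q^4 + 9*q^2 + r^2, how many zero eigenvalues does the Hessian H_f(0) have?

1

Hessian at 0 has rank 2.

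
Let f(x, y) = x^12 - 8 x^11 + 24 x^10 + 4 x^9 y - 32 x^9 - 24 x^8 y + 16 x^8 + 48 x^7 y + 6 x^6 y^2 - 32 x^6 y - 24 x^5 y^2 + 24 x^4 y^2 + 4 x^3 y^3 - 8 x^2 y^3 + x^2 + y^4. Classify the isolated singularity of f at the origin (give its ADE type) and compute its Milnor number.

Type A_3, Milnor number mu = 3.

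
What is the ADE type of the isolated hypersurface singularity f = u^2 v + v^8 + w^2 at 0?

D_9

The Hessian of f at 0 is [[0, 0, 0], [0, 0, 0], [0, 0, 2]] with rank 1, so corank 2. A Groebner basis of the Jacobian ideal J(f) in C{u,v,w} is {u^2/8 + v^7, u^3, u*v, w}; counting standard monomials gives mu = 9. Corank 2; j^3 = u^2*v has shape L^2 M (L != M), so D-series; mu = 9 gives D_9.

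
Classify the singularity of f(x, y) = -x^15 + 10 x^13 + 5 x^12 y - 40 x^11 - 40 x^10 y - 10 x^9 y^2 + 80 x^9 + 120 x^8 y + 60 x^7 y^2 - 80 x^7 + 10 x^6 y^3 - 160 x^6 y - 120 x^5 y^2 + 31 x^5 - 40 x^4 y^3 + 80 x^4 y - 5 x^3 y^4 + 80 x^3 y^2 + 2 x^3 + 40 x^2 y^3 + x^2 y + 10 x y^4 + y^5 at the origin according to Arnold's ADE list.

D6

The Hessian of f at 0 has rank 0. Corank 2; j^3 = x^2*(2*x + y) has shape L^2 M (L != M), so D-series; mu = 6 gives D_6.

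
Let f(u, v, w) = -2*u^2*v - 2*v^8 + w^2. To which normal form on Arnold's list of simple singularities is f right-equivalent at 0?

D_9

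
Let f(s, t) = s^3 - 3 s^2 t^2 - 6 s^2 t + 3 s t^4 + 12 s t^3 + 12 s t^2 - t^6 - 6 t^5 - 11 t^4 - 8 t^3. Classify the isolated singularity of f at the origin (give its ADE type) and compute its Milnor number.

Type E_6, Milnor number mu = 6.

The Hessian of f at 0 has rank 0. Corank 2; j^3 = (s - 2*t)^3 is a perfect cube, so E-series; the 4-jet and mu = 6 give E_6.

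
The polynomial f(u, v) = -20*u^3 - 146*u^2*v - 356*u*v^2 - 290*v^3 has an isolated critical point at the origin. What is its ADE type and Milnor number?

Type D4, Milnor number mu = 4.

The Hessian of f at 0 has rank 0. Corank 2; j^3 = -2*(2*u + 5*v)*(5*u^2 + 24*u*v + 29*v^2) splits into three distinct lines over C (the quadratic factor has nonzero discriminant), so D_4.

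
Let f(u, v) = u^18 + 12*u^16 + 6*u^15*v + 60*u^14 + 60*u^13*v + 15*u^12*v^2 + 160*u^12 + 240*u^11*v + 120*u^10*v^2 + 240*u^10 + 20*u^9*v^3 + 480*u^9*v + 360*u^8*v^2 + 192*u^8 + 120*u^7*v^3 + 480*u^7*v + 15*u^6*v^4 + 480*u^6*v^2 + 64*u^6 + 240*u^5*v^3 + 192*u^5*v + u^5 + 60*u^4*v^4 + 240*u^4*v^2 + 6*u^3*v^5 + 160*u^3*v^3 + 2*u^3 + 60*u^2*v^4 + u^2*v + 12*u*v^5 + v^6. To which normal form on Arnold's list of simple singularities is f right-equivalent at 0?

D7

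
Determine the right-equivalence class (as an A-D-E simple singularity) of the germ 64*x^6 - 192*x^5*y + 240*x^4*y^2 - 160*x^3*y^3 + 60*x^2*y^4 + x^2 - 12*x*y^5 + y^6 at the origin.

A_5

The Hessian of f at 0 has rank 1. Corank 1: A-series; mu = 5 gives A_5.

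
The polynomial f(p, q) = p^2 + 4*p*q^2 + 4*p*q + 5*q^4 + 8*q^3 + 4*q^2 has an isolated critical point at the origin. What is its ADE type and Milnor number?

Type A3, Milnor number mu = 3.

The Hessian of f at 0 is [[2, 4], [4, 8]] with rank 1, so corank 1. A Groebner basis of the Jacobian ideal J(f) in C{p,q} is {p^2 + 2*p + 4*q, p*q - p - 2*q, p/2 + q^2 + q}; counting standard monomials gives mu = 3. Corank 1: A-series; mu = 3 gives A_3.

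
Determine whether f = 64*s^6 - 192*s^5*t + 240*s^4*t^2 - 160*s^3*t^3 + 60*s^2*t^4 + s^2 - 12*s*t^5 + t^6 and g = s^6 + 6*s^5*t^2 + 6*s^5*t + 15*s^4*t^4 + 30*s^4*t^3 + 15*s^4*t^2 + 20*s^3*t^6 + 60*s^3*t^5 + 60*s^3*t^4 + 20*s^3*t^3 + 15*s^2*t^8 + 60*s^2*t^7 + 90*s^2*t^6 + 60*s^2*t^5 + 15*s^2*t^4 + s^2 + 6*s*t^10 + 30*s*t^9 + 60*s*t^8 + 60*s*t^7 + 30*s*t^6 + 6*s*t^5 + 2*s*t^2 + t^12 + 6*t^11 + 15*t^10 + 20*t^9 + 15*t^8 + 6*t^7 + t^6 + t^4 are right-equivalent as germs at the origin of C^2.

Yes.

The Hessian of f at 0 has rank 1. Corank 1: A-series; mu = 5 gives A_5. The Hessian of g at 0 has rank 1. Corank 1: A-series; mu = 5 gives A_5. Both have type A_5, hence right-equivalent.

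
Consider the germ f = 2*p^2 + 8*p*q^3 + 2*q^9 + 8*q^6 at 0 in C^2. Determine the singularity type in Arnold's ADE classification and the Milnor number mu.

The Hessian of f at 0 has rank 1. Corank 1: A-series; mu = 8 gives A_8.

Type A_8, Milnor number mu = 8.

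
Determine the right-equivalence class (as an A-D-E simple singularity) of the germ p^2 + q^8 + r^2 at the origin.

A_7

The Hessian of f at 0 has rank 2. Corank 1: A-series; mu = 7 gives A_7.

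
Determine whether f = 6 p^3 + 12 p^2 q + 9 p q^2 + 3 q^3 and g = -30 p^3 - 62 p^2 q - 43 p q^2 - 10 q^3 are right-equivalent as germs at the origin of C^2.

The Hessian of f at 0 has rank 0. Corank 2; j^3 = 3*(p + q)*(2*p^2 + 2*p*q + q^2) splits into three distinct lines over C (the quadratic factor has nonzero discriminant), so D_4. The Hessian of g at 0 has rank 0. Corank 2; j^3 = -(3*p + 2*q)*(10*p^2 + 14*p*q + 5*q^2) splits into three distinct lines over C (the quadratic factor has nonzero discriminant), so D_4. Both have type D_4, hence right-equivalent.

Yes.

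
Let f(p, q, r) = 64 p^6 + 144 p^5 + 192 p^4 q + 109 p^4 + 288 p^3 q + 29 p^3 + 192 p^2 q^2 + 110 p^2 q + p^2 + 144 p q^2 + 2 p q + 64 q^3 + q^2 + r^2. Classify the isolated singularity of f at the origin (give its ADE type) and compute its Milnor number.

The Hessian of f at 0 has rank 2. Corank 1: A-series; mu = 2 gives A_2.

Type A2, Milnor number mu = 2.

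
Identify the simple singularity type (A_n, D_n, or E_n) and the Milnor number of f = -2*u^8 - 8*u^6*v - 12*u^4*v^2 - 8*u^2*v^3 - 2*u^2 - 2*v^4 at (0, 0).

Type A_{3}, Milnor number mu = 3.

The Hessian of f at 0 has rank 1. Corank 1: A-series; mu = 3 gives A_3.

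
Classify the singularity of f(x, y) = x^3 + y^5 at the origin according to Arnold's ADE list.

E_8

The Hessian of f at 0 has rank 0. Corank 2; j^3 = x^3 is a perfect cube, so E-series; the 5-jet and mu = 8 give E_8.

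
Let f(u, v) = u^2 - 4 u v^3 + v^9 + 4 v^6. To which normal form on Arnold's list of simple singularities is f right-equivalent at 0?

A_8

The Hessian of f at 0 has rank 1. Corank 1: A-series; mu = 8 gives A_8.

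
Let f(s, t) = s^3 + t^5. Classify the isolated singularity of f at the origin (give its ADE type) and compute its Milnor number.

The Hessian of f at 0 is [[0, 0], [0, 0]] with rank 0, so corank 2. A Groebner basis of the Jacobian ideal J(f) in C{s,t} is {t^4, s^2}; counting standard monomials gives mu = 8. Corank 2; j^3 = s^3 is a perfect cube, so E-series; the 5-jet and mu = 8 give E_8.

Type E_8, Milnor number mu = 8.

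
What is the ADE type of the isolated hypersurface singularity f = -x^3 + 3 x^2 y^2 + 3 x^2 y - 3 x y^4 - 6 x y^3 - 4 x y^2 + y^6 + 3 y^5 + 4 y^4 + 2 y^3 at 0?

D_4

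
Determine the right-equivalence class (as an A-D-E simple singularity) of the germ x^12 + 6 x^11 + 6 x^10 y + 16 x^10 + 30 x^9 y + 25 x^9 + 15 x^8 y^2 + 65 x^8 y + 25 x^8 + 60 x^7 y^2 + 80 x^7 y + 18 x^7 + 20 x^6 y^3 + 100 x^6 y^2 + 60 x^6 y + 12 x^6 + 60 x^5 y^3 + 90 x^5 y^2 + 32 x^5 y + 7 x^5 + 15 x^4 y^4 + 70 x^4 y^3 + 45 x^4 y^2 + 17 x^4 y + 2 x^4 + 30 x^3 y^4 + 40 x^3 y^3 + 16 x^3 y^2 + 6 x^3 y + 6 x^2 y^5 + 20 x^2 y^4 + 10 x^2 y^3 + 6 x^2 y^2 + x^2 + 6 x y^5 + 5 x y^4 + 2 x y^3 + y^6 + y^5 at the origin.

A4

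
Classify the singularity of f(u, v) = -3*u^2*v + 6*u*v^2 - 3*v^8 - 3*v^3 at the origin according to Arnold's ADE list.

D_9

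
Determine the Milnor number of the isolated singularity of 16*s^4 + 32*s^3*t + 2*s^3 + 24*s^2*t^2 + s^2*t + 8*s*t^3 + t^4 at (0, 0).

5

The Hessian of f at 0 is [[0, 0], [0, 0]] with rank 0, so corank 2. A Groebner basis of the Jacobian ideal J(f) in C{s,t} is {s*t^2, -s*t/8 + t^3, s^2 + s*t/2}; counting standard monomials gives mu = 5. Corank 2; j^3 = s^2*(2*s + t) has shape L^2 M (L != M), so D-series; mu = 5 gives D_5.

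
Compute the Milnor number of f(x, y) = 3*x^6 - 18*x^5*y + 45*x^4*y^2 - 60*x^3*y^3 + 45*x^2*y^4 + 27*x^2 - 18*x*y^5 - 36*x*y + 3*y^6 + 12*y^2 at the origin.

5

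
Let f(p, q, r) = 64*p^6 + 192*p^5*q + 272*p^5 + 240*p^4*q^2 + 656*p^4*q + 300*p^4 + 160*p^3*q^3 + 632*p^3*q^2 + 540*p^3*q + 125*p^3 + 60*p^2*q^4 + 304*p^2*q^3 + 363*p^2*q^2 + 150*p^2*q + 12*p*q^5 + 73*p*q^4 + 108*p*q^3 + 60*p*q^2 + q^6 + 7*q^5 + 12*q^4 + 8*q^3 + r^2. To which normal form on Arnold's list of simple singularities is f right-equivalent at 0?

E8

The Hessian of f at 0 is [[0, 0, 0], [0, 0, 0], [0, 0, 2]] with rank 1, so corank 2. A Groebner basis of the Jacobian ideal J(f) in C{p,q,r} is {-53125*p^2/16 + p*q^3 - 425*p*q^2/8 - 10625*p*q/4 - 85*q^3/4 - 2125*q^2/4, 15625*p^2/2 + 125*p*q^2 + 6250*p*q + q^4 + 50*q^3 + 1250*q^2, p^3 - 15*p^2/4 - 27*p*q^2/50 - 3*p*q - 19*q^3/125 - 3*q^2/5, p^2*q + 25*p^2/8 + 17*p*q^2/20 + 5*p*q/2 + 9*q^3/50 + q^2/2, r}; counting standard monomials gives mu = 8. Corank 2; j^3 = (5*p + 2*q)^3 is a perfect cube, so E-series; the 5-jet and mu = 8 give E_8.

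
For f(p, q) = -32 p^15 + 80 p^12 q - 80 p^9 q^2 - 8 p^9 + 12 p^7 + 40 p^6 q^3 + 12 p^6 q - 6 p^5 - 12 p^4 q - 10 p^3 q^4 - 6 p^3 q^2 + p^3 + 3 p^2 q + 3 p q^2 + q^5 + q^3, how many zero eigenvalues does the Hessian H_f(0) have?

2

Hessian at 0 has rank 0.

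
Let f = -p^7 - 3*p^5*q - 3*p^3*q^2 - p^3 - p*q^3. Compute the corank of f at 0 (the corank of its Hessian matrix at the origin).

2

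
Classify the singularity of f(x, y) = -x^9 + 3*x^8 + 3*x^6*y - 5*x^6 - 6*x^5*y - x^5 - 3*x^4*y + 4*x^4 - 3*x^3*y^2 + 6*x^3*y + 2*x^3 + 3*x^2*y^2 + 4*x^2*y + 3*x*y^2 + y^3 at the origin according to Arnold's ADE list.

The Hessian of f at 0 has rank 0. Corank 2; j^3 = (x + y)*(2*x^2 + 2*x*y + y^2) splits into three distinct lines over C (the quadratic factor has nonzero discriminant), so D_4.

D_{4}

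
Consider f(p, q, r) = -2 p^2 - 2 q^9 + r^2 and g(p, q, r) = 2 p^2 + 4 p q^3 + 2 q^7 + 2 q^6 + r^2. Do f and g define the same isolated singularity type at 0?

No.

The Hessian of f at 0 has rank 2. Corank 1: A-series; mu = 8 gives A_8. The Hessian of g at 0 has rank 2. Corank 1: A-series; mu = 6 gives A_6. f is A_8 but g is A_6, hence not right-equivalent.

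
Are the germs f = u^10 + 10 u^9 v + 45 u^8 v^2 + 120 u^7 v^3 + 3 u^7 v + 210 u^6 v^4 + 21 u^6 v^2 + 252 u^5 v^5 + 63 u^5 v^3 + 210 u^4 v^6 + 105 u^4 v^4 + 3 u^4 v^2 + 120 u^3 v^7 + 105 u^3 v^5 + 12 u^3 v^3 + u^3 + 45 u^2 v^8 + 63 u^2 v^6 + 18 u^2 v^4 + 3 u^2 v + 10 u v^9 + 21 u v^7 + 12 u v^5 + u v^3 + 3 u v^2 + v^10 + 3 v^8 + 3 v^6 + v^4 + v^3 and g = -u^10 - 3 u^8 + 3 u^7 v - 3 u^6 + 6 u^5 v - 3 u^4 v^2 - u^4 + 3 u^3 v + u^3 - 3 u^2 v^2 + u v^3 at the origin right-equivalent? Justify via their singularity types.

Yes.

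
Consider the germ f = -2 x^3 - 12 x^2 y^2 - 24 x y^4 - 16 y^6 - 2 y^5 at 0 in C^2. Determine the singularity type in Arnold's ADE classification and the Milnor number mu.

Type E8, Milnor number mu = 8.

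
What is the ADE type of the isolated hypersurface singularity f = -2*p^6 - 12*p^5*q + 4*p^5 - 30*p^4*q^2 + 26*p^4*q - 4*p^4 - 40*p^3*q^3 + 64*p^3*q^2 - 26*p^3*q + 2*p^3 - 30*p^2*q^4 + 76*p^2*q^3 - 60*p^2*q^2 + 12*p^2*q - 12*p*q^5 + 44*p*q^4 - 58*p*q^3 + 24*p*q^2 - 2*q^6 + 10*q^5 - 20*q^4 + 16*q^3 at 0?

E_{7}

The Hessian of f at 0 has rank 0. Corank 2; j^3 = 2*(p + 2*q)^3 is a perfect cube, so E-series; the 4-jet and mu = 7 give E_7.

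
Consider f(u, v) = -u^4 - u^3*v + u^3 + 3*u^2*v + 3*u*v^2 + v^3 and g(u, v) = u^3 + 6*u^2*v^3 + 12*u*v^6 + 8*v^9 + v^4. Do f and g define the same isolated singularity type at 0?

The Hessian of f at 0 is [[0, 0], [0, 0]] with rank 0, so corank 2. A Groebner basis of the Jacobian ideal J(f) in C{u,v} is {3*u^2 + 6*u*v + v^4 + v^3 + 3*v^2, u^3 - 3*u^2 - 6*u*v - 3*v^2, u^2*v + 3*u^2 + 6*u*v + 3*v^2, -2*u^2 + u*v^2 - 4*u*v + v^3/3 - 2*v^2}; counting standard monomials gives mu = 7. Corank 2; j^3 = (u + v)^3 is a perfect cube, so E-series; the 4-jet and mu = 7 give E_7. The Hessian of g at 0 is [[0, 0], [0, 0]] with rank 0, so corank 2. A Groebner basis of the Jacobian ideal J(g) in C{u,v} is {v^3, u^2}; counting standard monomials gives mu = 6. Corank 2; j^3 = u^3 is a perfect cube, so E-series; the 4-jet and mu = 6 give E_6. f is E_7 but g is E_6, hence not right-equivalent.

No.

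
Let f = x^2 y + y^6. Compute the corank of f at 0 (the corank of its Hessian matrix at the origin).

Hessian at 0 has rank 0.

2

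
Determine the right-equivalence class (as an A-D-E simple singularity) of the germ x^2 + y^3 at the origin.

The Hessian of f at 0 has rank 1. Corank 1: A-series; mu = 2 gives A_2.

A_{2}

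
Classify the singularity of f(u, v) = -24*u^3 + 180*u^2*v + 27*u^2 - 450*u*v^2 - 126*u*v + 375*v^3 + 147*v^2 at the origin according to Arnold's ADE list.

A2

The Hessian of f at 0 has rank 1. Corank 1: A-series; mu = 2 gives A_2.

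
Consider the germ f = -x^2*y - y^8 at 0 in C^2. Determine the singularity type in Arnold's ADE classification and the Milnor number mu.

The Hessian of f at 0 is [[0, 0], [0, 0]] with rank 0, so corank 2. A Groebner basis of the Jacobian ideal J(f) in C{x,y} is {x^2/8 + y^7, x^3, x*y}; counting standard monomials gives mu = 9. Corank 2; j^3 = -x^2*y has shape L^2 M (L != M), so D-series; mu = 9 gives D_9.

Type D_9, Milnor number mu = 9.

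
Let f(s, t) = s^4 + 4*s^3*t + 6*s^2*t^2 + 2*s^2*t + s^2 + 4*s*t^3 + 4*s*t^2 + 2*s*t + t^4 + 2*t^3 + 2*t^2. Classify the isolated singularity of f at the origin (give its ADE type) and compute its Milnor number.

The Hessian of f at 0 has rank 2. Corank 0: nondegenerate Morse point, so A_1.

Type A_1, Milnor number mu = 1.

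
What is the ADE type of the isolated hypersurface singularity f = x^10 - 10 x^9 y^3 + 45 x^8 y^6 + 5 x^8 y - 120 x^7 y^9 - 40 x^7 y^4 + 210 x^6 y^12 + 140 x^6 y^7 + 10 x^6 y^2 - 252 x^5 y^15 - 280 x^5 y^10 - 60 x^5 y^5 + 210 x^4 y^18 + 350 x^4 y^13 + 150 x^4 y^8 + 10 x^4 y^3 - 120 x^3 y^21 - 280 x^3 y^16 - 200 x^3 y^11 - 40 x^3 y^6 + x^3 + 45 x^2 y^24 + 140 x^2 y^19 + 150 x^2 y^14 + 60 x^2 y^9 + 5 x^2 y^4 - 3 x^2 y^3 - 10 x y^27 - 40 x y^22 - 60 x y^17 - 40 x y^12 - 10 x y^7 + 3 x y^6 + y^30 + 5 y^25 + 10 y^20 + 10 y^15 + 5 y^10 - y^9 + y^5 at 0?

E_{8}

The Hessian of f at 0 is [[0, 0], [0, 0]] with rank 0, so corank 2. A Groebner basis of the Jacobian ideal J(f) in C{x,y} is {-x^2/2 + x*y^3, y^4, x^3, x^2*y}; counting standard monomials gives mu = 8. Corank 2; j^3 = x^3 is a perfect cube, so E-series; the 5-jet and mu = 8 give E_8.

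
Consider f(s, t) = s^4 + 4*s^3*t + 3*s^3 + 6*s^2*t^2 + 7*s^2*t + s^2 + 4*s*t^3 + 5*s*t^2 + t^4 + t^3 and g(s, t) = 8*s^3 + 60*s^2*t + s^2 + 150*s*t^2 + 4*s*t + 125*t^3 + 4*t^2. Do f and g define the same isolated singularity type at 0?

The Hessian of f at 0 is [[2, 0], [0, 0]] with rank 1, so corank 1. A Groebner basis of the Jacobian ideal J(f) in C{s,t} is {t^2, s}; counting standard monomials gives mu = 2. Corank 1: A-series; mu = 2 gives A_2. The Hessian of g at 0 is [[2, 4], [4, 8]] with rank 1, so corank 1. A Groebner basis of the Jacobian ideal J(g) in C{s,t} is {t^2, s + 2*t}; counting standard monomials gives mu = 2. Corank 1: A-series; mu = 2 gives A_2. Both have type A_2, hence right-equivalent.

Yes.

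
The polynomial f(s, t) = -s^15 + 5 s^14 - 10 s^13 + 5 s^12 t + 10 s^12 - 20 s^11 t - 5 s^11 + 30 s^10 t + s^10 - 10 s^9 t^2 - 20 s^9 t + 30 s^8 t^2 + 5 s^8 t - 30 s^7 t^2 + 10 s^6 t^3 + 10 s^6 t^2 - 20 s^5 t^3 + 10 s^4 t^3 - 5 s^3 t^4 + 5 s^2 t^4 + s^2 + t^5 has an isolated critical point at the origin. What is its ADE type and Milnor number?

Type A_4, Milnor number mu = 4.

The Hessian of f at 0 has rank 1. Corank 1: A-series; mu = 4 gives A_4.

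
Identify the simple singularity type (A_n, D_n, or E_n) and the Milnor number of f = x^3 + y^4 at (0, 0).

Type E6, Milnor number mu = 6.

The Hessian of f at 0 has rank 0. Corank 2; j^3 = x^3 is a perfect cube, so E-series; the 4-jet and mu = 6 give E_6.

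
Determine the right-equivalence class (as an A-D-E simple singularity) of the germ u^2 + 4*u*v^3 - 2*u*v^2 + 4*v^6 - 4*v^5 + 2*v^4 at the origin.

The Hessian of f at 0 has rank 1. Corank 1: A-series; mu = 3 gives A_3.

A_3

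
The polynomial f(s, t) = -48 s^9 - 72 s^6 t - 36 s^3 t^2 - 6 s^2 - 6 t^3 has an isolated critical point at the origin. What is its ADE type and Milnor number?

Type A_2, Milnor number mu = 2.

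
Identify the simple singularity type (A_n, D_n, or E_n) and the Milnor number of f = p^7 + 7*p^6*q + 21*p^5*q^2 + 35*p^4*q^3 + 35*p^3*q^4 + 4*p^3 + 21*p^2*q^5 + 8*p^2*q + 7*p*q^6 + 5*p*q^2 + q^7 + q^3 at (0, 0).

Type D_8, Milnor number mu = 8.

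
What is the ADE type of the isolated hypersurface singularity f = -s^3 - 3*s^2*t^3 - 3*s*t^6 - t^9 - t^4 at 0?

E_{6}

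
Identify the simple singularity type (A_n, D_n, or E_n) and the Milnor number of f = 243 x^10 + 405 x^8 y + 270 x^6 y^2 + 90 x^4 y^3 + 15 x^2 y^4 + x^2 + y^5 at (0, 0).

The Hessian of f at 0 has rank 1. Corank 1: A-series; mu = 4 gives A_4.

Type A_{4}, Milnor number mu = 4.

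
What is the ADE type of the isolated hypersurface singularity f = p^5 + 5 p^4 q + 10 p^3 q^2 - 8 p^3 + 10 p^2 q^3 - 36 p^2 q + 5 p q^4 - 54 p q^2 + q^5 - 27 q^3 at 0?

The Hessian of f at 0 is [[0, 0], [0, 0]] with rank 0, so corank 2. A Groebner basis of the Jacobian ideal J(f) in C{p,q} is {q^5, p*q^3 + 11*q^4/8, p^2 + 3*p*q + 9*q^2/4}; counting standard monomials gives mu = 8. Corank 2; j^3 = -(2*p + 3*q)^3 is a perfect cube, so E-series; the 5-jet and mu = 8 give E_8.

E_{8}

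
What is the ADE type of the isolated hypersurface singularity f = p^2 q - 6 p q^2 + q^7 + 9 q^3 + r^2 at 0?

The Hessian of f at 0 has rank 1. Corank 2; j^3 = q*(p - 3*q)^2 has shape L^2 M (L != M), so D-series; mu = 8 gives D_8.

D_8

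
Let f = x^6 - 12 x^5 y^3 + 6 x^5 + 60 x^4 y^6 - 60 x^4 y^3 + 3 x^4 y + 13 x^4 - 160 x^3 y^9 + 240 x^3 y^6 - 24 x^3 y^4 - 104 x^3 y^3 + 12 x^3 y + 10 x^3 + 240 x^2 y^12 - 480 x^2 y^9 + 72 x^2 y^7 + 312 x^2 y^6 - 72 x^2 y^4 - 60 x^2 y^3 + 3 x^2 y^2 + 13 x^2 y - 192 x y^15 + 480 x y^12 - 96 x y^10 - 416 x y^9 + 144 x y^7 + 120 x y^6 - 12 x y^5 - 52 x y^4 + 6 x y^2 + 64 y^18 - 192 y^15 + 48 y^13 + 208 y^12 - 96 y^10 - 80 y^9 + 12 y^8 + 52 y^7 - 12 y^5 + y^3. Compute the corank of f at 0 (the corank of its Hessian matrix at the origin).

2

Hessian at 0 has rank 0.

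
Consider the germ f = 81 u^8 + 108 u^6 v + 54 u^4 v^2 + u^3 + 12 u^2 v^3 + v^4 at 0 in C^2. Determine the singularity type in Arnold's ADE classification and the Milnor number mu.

The Hessian of f at 0 has rank 0. Corank 2; j^3 = u^3 is a perfect cube, so E-series; the 4-jet and mu = 6 give E_6.

Type E_{6}, Milnor number mu = 6.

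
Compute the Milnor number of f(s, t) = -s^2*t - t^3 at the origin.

4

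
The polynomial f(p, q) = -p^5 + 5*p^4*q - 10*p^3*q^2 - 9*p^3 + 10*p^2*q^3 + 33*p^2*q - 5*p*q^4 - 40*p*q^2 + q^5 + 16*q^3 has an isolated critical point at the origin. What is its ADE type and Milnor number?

Type D_{6}, Milnor number mu = 6.

The Hessian of f at 0 has rank 0. Corank 2; j^3 = -(p - q)*(3*p - 4*q)^2 has shape L^2 M (L != M), so D-series; mu = 6 gives D_6.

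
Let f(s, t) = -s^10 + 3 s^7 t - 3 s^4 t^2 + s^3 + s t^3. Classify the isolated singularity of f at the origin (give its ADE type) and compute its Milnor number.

Type E_7, Milnor number mu = 7.

The Hessian of f at 0 is [[0, 0], [0, 0]] with rank 0, so corank 2. A Groebner basis of the Jacobian ideal J(f) in C{s,t} is {s^3, s*t^2, 3*s^2 + t^3}; counting standard monomials gives mu = 7. Corank 2; j^3 = s^3 is a perfect cube, so E-series; the 4-jet and mu = 7 give E_7.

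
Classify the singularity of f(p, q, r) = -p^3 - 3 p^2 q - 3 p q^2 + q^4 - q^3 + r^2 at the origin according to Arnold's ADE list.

E_6

The Hessian of f at 0 has rank 1. Corank 2; j^3 = -(p + q)^3 is a perfect cube, so E-series; the 4-jet and mu = 6 give E_6.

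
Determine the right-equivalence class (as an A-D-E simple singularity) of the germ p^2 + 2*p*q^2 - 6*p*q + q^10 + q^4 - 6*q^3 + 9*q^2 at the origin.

The Hessian of f at 0 has rank 1. Corank 1: A-series; mu = 9 gives A_9.

A_9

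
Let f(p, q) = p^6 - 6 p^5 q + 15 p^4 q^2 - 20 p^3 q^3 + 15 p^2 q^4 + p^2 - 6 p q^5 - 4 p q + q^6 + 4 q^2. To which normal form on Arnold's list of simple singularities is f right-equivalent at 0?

The Hessian of f at 0 has rank 1. Corank 1: A-series; mu = 5 gives A_5.

A_5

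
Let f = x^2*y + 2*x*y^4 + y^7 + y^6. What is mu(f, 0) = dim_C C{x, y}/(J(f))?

The Hessian of f at 0 has rank 0. Corank 2; j^3 = x^2*y has shape L^2 M (L != M), so D-series; mu = 7 gives D_7.

7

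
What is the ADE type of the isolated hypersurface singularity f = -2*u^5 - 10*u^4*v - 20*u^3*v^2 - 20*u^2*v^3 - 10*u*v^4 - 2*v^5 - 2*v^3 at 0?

The Hessian of f at 0 has rank 0. Corank 2; j^3 = -2*v^3 is a perfect cube, so E-series; the 5-jet and mu = 8 give E_8.

E_{8}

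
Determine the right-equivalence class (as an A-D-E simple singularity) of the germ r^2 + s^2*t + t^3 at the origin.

D_4

The Hessian of f at 0 is [[0, 0, 0], [0, 0, 0], [0, 0, 2]] with rank 1, so corank 2. A Groebner basis of the Jacobian ideal J(f) in C{s,t,r} is {t^3, s^2 + 3*t^2, s*t, r}; counting standard monomials gives mu = 4. Corank 2; j^3 = t*(s^2 + t^2) splits into three distinct lines over C (the quadratic factor has nonzero discriminant), so D_4.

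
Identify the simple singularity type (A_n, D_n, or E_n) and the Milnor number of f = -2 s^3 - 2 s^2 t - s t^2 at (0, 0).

Type D4, Milnor number mu = 4.

The Hessian of f at 0 is [[0, 0], [0, 0]] with rank 0, so corank 2. A Groebner basis of the Jacobian ideal J(f) in C{s,t} is {t^3, s^2 + t^2/2, s*t - t^2/2}; counting standard monomials gives mu = 4. Corank 2; j^3 = -s*(2*s^2 + 2*s*t + t^2) splits into three distinct lines over C (the quadratic factor has nonzero discriminant), so D_4.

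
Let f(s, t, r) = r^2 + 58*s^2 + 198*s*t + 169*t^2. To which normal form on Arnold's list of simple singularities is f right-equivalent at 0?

A_1

The Hessian of f at 0 is [[116, 198, 0], [198, 338, 0], [0, 0, 2]] with rank 3, so corank 0. A Groebner basis of the Jacobian ideal J(f) in C{s,t,r} is {s, t, r}; counting standard monomials gives mu = 1. Corank 0: nondegenerate Morse point, so A_1.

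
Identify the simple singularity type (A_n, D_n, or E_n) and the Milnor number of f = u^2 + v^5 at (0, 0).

Type A_4, Milnor number mu = 4.

The Hessian of f at 0 is [[2, 0], [0, 0]] with rank 1, so corank 1. A Groebner basis of the Jacobian ideal J(f) in C{u,v} is {v^4, u}; counting standard monomials gives mu = 4. Corank 1: A-series; mu = 4 gives A_4.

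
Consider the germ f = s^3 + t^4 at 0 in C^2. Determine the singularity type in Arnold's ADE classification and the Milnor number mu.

Type E_6, Milnor number mu = 6.

The Hessian of f at 0 is [[0, 0], [0, 0]] with rank 0, so corank 2. A Groebner basis of the Jacobian ideal J(f) in C{s,t} is {t^3, s^2}; counting standard monomials gives mu = 6. Corank 2; j^3 = s^3 is a perfect cube, so E-series; the 4-jet and mu = 6 give E_6.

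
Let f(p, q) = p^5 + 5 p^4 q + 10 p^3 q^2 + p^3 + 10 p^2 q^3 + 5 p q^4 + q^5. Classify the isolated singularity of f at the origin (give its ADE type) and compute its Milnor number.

Type E_{8}, Milnor number mu = 8.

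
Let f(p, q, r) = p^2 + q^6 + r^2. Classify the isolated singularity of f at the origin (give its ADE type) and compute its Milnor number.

Type A5, Milnor number mu = 5.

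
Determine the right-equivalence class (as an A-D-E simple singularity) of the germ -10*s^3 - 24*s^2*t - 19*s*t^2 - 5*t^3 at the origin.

D_{4}

The Hessian of f at 0 is [[0, 0], [0, 0]] with rank 0, so corank 2. A Groebner basis of the Jacobian ideal J(f) in C{s,t} is {t^3, s^2 - t^2/6, s*t + t^2/2}; counting standard monomials gives mu = 4. Corank 2; j^3 = -(s + t)*(10*s^2 + 14*s*t + 5*t^2) splits into three distinct lines over C (the quadratic factor has nonzero discriminant), so D_4.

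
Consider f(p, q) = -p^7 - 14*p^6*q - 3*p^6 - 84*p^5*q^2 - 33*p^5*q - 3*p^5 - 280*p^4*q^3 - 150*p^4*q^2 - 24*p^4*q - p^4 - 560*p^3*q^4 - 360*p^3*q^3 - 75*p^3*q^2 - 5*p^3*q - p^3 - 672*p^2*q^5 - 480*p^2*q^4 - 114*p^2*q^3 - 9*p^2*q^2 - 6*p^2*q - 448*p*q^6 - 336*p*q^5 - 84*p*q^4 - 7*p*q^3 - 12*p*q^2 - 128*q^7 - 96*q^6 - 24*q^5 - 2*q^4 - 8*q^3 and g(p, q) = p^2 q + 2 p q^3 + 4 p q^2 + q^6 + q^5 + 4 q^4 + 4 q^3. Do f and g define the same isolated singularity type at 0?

No.

The Hessian of f at 0 has rank 0. Corank 2; j^3 = -(p + 2*q)^3 is a perfect cube, so E-series; the 4-jet and mu = 7 give E_7. The Hessian of g at 0 has rank 0. Corank 2; j^3 = q*(p + 2*q)^2 has shape L^2 M (L != M), so D-series; mu = 7 gives D_7. f is E_7 but g is D_7, hence not right-equivalent.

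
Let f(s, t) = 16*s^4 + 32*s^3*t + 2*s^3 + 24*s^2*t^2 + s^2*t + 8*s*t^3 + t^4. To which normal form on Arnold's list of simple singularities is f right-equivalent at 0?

The Hessian of f at 0 is [[0, 0], [0, 0]] with rank 0, so corank 2. A Groebner basis of the Jacobian ideal J(f) in C{s,t} is {s*t^2, -s*t/8 + t^3, s^2 + s*t/2}; counting standard monomials gives mu = 5. Corank 2; j^3 = s^2*(2*s + t) has shape L^2 M (L != M), so D-series; mu = 5 gives D_5.

D_{5}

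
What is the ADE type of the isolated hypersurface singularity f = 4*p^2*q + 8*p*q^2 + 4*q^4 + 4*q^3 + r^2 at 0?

The Hessian of f at 0 has rank 1. Corank 2; j^3 = 4*q*(p + q)^2 has shape L^2 M (L != M), so D-series; mu = 5 gives D_5.

D_5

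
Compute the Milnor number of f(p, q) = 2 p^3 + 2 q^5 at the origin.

8

The Hessian of f at 0 is [[0, 0], [0, 0]] with rank 0, so corank 2. A Groebner basis of the Jacobian ideal J(f) in C{p,q} is {q^4, p^2}; counting standard monomials gives mu = 8. Corank 2; j^3 = 2*p^3 is a perfect cube, so E-series; the 5-jet and mu = 8 give E_8.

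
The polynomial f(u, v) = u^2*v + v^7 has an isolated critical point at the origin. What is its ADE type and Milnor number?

Type D_{8}, Milnor number mu = 8.

The Hessian of f at 0 has rank 0. Corank 2; j^3 = u^2*v has shape L^2 M (L != M), so D-series; mu = 8 gives D_8.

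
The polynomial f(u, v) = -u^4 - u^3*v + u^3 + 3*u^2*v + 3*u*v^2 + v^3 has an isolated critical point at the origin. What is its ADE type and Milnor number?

Type E7, Milnor number mu = 7.

The Hessian of f at 0 has rank 0. Corank 2; j^3 = (u + v)^3 is a perfect cube, so E-series; the 4-jet and mu = 7 give E_7.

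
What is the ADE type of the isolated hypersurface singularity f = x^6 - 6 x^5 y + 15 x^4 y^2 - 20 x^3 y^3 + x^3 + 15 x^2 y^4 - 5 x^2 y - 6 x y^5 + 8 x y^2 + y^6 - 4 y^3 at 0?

D_{7}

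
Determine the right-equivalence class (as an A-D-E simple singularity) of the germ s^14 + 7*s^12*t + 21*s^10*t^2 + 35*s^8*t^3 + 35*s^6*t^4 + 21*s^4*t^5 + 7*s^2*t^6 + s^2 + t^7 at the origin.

The Hessian of f at 0 has rank 1. Corank 1: A-series; mu = 6 gives A_6.

A_6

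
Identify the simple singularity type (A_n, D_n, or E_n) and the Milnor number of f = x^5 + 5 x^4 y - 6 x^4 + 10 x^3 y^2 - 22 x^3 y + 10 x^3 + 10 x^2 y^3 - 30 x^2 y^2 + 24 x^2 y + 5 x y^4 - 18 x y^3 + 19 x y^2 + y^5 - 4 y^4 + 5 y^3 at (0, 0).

Type D_4, Milnor number mu = 4.

The Hessian of f at 0 is [[0, 0], [0, 0]] with rank 0, so corank 2. A Groebner basis of the Jacobian ideal J(f) in C{x,y} is {y^3, x^2 - y^2/6, x*y + y^2/2}; counting standard monomials gives mu = 4. Corank 2; j^3 = (x + y)*(10*x^2 + 14*x*y + 5*y^2) splits into three distinct lines over C (the quadratic factor has nonzero discriminant), so D_4.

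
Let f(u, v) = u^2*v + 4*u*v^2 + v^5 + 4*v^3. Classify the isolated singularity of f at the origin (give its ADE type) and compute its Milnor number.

The Hessian of f at 0 has rank 0. Corank 2; j^3 = v*(u + 2*v)^2 has shape L^2 M (L != M), so D-series; mu = 6 gives D_6.

Type D6, Milnor number mu = 6.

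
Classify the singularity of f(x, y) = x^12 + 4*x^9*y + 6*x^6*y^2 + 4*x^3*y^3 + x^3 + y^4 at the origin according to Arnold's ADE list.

E_6

The Hessian of f at 0 is [[0, 0], [0, 0]] with rank 0, so corank 2. A Groebner basis of the Jacobian ideal J(f) in C{x,y} is {y^3, x^2}; counting standard monomials gives mu = 6. Corank 2; j^3 = x^3 is a perfect cube, so E-series; the 4-jet and mu = 6 give E_6.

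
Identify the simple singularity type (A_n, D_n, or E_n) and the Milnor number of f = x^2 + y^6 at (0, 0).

Type A_5, Milnor number mu = 5.

The Hessian of f at 0 has rank 1. Corank 1: A-series; mu = 5 gives A_5.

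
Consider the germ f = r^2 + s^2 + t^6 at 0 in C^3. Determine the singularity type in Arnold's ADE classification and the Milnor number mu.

Type A5, Milnor number mu = 5.

The Hessian of f at 0 is [[2, 0, 0], [0, 0, 0], [0, 0, 2]] with rank 2, so corank 1. A Groebner basis of the Jacobian ideal J(f) in C{s,t,r} is {t^5, s, r}; counting standard monomials gives mu = 5. Corank 1: A-series; mu = 5 gives A_5.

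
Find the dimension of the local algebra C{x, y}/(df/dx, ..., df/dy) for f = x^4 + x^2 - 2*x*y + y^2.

3

The Hessian of f at 0 has rank 1. Corank 1: A-series; mu = 3 gives A_3.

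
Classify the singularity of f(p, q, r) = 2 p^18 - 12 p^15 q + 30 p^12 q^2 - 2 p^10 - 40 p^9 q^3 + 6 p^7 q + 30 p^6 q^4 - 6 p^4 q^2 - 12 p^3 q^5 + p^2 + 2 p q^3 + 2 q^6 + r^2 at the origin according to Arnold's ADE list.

A_5

The Hessian of f at 0 is [[2, 0, 0], [0, 0, 0], [0, 0, 2]] with rank 2, so corank 1. A Groebner basis of the Jacobian ideal J(f) in C{p,q,r} is {p*q^2, p + q^3, p^2, r}; counting standard monomials gives mu = 5. Corank 1: A-series; mu = 5 gives A_5.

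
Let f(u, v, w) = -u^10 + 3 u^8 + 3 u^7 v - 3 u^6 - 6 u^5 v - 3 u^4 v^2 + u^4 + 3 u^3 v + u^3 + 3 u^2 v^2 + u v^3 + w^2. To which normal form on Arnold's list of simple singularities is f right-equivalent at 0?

E7

The Hessian of f at 0 has rank 1. Corank 2; j^3 = u^3 is a perfect cube, so E-series; the 4-jet and mu = 7 give E_7.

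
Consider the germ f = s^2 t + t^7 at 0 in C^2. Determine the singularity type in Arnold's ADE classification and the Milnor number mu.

Type D_8, Milnor number mu = 8.

The Hessian of f at 0 has rank 0. Corank 2; j^3 = s^2*t has shape L^2 M (L != M), so D-series; mu = 8 gives D_8.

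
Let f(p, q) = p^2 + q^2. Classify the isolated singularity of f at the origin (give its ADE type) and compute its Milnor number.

Type A_{1}, Milnor number mu = 1.

The Hessian of f at 0 is [[2, 0], [0, 2]] with rank 2, so corank 0. A Groebner basis of the Jacobian ideal J(f) in C{p,q} is {p, q}; counting standard monomials gives mu = 1. Corank 0: nondegenerate Morse point, so A_1.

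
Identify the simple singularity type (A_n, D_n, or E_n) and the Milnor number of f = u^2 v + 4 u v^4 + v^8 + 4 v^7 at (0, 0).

Type D9, Milnor number mu = 9.

The Hessian of f at 0 has rank 0. Corank 2; j^3 = u^2*v has shape L^2 M (L != M), so D-series; mu = 9 gives D_9.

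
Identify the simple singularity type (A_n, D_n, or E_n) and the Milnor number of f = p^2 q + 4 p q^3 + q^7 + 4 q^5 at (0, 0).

The Hessian of f at 0 has rank 0. Corank 2; j^3 = p^2*q has shape L^2 M (L != M), so D-series; mu = 8 gives D_8.

Type D_{8}, Milnor number mu = 8.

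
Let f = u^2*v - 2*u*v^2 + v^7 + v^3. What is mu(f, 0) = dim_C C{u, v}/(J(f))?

The Hessian of f at 0 has rank 0. Corank 2; j^3 = v*(u - v)^2 has shape L^2 M (L != M), so D-series; mu = 8 gives D_8.

8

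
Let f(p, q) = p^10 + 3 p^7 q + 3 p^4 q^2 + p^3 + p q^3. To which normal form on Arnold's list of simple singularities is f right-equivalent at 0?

E_7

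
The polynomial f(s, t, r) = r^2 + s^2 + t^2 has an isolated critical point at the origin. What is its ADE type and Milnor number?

The Hessian of f at 0 has rank 3. Corank 0: nondegenerate Morse point, so A_1.

Type A1, Milnor number mu = 1.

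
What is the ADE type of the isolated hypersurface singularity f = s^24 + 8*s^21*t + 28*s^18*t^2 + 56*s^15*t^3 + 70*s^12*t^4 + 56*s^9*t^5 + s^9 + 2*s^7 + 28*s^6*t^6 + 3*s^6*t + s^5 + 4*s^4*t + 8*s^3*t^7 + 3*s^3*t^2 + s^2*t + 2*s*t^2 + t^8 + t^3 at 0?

D9

The Hessian of f at 0 has rank 0. Corank 2; j^3 = t*(s + t)^2 has shape L^2 M (L != M), so D-series; mu = 9 gives D_9.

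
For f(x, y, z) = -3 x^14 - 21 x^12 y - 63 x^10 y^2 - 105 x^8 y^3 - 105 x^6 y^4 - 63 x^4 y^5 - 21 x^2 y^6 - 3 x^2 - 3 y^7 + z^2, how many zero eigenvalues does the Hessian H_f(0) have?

The Hessian at 0 is [[-6, 0, 0], [0, 0, 0], [0, 0, 2]] of rank 2; hence corank 1.

1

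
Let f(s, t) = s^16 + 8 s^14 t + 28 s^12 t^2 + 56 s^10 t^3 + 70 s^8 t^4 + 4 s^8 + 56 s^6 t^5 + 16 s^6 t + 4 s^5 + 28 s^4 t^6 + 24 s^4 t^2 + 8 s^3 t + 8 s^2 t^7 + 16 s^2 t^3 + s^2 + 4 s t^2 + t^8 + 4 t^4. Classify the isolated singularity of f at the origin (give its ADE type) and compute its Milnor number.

Type A7, Milnor number mu = 7.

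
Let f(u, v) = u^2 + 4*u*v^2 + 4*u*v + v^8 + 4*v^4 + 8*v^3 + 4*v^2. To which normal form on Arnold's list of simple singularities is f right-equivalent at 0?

A7

The Hessian of f at 0 has rank 1. Corank 1: A-series; mu = 7 gives A_7.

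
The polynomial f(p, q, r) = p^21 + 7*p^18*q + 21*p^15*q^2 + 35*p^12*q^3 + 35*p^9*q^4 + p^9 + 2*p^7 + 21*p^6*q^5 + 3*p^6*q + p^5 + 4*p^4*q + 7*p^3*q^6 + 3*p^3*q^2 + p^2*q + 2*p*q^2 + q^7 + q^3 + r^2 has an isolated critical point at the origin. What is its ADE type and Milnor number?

Type D8, Milnor number mu = 8.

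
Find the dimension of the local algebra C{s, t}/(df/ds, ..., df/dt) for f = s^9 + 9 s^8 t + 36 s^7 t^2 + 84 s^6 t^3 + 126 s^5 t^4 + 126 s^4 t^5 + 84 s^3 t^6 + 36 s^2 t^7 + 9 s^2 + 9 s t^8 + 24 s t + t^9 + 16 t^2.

8

The Hessian of f at 0 is [[18, 24], [24, 32]] with rank 1, so corank 1. A Groebner basis of the Jacobian ideal J(f) in C{s,t} is {t^8, s + 4*t/3}; counting standard monomials gives mu = 8. Corank 1: A-series; mu = 8 gives A_8.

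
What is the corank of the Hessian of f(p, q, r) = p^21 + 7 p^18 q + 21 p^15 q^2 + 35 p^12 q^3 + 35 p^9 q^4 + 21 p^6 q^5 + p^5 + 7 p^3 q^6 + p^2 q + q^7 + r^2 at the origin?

Hessian at 0 has rank 1.

2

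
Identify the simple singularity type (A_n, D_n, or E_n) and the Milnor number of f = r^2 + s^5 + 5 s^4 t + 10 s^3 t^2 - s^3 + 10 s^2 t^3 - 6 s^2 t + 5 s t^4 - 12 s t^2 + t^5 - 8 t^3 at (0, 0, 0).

Type E8, Milnor number mu = 8.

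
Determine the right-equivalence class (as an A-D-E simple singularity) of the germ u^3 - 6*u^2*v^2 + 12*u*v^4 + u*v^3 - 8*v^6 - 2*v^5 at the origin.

E_7

The Hessian of f at 0 has rank 0. Corank 2; j^3 = u^3 is a perfect cube, so E-series; the 4-jet and mu = 7 give E_7.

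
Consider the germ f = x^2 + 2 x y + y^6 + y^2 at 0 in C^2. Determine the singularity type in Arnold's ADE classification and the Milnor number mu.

Type A5, Milnor number mu = 5.

The Hessian of f at 0 is [[2, 2], [2, 2]] with rank 1, so corank 1. A Groebner basis of the Jacobian ideal J(f) in C{x,y} is {y^5, x + y}; counting standard monomials gives mu = 5. Corank 1: A-series; mu = 5 gives A_5.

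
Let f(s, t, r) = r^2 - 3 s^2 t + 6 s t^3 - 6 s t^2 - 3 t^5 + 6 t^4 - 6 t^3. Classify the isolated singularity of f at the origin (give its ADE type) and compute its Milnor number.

The Hessian of f at 0 has rank 1. Corank 2; j^3 = -3*t*(s^2 + 2*s*t + 2*t^2) splits into three distinct lines over C (the quadratic factor has nonzero discriminant), so D_4.

Type D_4, Milnor number mu = 4.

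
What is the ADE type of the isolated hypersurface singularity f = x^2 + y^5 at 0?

The Hessian of f at 0 has rank 1. Corank 1: A-series; mu = 4 gives A_4.

A_4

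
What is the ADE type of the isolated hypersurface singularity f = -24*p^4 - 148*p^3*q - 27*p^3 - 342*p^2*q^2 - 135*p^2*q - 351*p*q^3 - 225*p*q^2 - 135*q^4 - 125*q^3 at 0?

E_7

The Hessian of f at 0 has rank 0. Corank 2; j^3 = -(3*p + 5*q)^3 is a perfect cube, so E-series; the 4-jet and mu = 7 give E_7.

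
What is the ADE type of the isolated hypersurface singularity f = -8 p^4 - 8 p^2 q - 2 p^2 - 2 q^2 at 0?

The Hessian of f at 0 has rank 2. Corank 0: nondegenerate Morse point, so A_1.

A1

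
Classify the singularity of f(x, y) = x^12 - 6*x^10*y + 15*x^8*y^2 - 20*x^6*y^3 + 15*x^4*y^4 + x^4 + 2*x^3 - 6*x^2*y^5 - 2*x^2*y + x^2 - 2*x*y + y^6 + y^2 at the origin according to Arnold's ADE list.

The Hessian of f at 0 has rank 1. Corank 1: A-series; mu = 5 gives A_5.

A5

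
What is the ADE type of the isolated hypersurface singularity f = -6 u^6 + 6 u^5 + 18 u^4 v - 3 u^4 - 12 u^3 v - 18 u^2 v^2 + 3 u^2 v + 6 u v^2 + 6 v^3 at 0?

The Hessian of f at 0 has rank 0. Corank 2; j^3 = 3*v*(u^2 + 2*u*v + 2*v^2) splits into three distinct lines over C (the quadratic factor has nonzero discriminant), so D_4.

D4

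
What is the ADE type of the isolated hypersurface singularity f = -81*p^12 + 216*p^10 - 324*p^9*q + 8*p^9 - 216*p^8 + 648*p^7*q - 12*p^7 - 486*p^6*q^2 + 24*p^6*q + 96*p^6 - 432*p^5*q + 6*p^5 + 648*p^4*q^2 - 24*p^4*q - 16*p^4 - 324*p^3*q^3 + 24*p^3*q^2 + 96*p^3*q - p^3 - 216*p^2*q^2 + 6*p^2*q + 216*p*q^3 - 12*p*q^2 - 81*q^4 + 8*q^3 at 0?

The Hessian of f at 0 has rank 0. Corank 2; j^3 = -(p - 2*q)^3 is a perfect cube, so E-series; the 4-jet and mu = 6 give E_6.

E_{6}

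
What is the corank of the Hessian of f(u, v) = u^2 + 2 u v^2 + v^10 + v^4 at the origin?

The Hessian at 0 is [[2, 0], [0, 0]] of rank 1; hence corank 1.

1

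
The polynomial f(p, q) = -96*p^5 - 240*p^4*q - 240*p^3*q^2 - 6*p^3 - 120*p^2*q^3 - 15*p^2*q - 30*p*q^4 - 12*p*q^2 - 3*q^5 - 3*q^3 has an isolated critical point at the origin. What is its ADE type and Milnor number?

Type D6, Milnor number mu = 6.

The Hessian of f at 0 is [[0, 0], [0, 0]] with rank 0, so corank 2. A Groebner basis of the Jacobian ideal J(f) in C{p,q} is {p*q/10 + q^4 + q^2/10, p*q^2 + q^3, p^2 + 3*p*q/2 + q^2/2}; counting standard monomials gives mu = 6. Corank 2; j^3 = -3*(p + q)^2*(2*p + q) has shape L^2 M (L != M), so D-series; mu = 6 gives D_6.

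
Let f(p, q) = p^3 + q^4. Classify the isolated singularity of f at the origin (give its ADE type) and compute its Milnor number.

Type E6, Milnor number mu = 6.

The Hessian of f at 0 is [[0, 0], [0, 0]] with rank 0, so corank 2. A Groebner basis of the Jacobian ideal J(f) in C{p,q} is {q^3, p^2}; counting standard monomials gives mu = 6. Corank 2; j^3 = p^3 is a perfect cube, so E-series; the 4-jet and mu = 6 give E_6.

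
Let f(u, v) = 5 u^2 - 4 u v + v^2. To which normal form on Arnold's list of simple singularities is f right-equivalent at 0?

A_{1}

The Hessian of f at 0 has rank 2. Corank 0: nondegenerate Morse point, so A_1.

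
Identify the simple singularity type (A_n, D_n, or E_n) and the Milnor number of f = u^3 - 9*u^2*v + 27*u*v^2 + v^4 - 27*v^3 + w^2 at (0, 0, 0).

Type E_6, Milnor number mu = 6.

The Hessian of f at 0 has rank 1. Corank 2; j^3 = (u - 3*v)^3 is a perfect cube, so E-series; the 4-jet and mu = 6 give E_6.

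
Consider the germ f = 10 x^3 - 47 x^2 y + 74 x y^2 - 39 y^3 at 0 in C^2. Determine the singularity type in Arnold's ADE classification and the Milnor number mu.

The Hessian of f at 0 has rank 0. Corank 2; j^3 = (2*x - 3*y)*(5*x^2 - 16*x*y + 13*y^2) splits into three distinct lines over C (the quadratic factor has nonzero discriminant), so D_4.

Type D_4, Milnor number mu = 4.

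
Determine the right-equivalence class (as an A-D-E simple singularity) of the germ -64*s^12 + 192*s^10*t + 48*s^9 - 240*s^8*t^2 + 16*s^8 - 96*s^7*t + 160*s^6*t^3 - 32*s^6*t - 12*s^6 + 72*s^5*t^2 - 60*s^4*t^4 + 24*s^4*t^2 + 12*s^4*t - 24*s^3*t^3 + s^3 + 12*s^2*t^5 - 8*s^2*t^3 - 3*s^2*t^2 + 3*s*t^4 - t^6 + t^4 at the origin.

The Hessian of f at 0 has rank 0. Corank 2; j^3 = s^3 is a perfect cube, so E-series; the 4-jet and mu = 6 give E_6.

E_{6}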